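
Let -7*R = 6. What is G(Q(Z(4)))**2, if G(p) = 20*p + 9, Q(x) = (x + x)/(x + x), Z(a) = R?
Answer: 841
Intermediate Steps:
R = -6/7 (R = -1/7*6 = -6/7 ≈ -0.85714)
Z(a) = -6/7
Q(x) = 1 (Q(x) = (2*x)/((2*x)) = (2*x)*(1/(2*x)) = 1)
G(p) = 9 + 20*p
G(Q(Z(4)))**2 = (9 + 20*1)**2 = (9 + 20)**2 = 29**2 = 841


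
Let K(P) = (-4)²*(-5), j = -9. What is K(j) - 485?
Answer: -565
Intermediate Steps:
K(P) = -80 (K(P) = 16*(-5) = -80)
K(j) - 485 = -80 - 485 = -565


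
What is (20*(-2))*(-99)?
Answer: 3960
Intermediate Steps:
(20*(-2))*(-99) = -40*(-99) = 3960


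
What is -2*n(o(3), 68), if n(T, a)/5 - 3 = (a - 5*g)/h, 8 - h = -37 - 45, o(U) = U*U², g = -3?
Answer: -353/9 ≈ -39.222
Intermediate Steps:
o(U) = U³
h = 90 (h = 8 - (-37 - 45) = 8 - 1*(-82) = 8 + 82 = 90)
n(T, a) = 95/6 + a/18 (n(T, a) = 15 + 5*((a - 5*(-3))/90) = 15 + 5*((a + 15)*(1/90)) = 15 + 5*((15 + a)*(1/90)) = 15 + 5*(⅙ + a/90) = 15 + (⅚ + a/18) = 95/6 + a/18)
-2*n(o(3), 68) = -2*(95/6 + (1/18)*68) = -2*(95/6 + 34/9) = -2*353/18 = -353/9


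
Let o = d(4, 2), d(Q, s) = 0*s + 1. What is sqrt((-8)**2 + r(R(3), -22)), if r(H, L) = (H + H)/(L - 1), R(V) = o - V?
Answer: 6*sqrt(943)/23 ≈ 8.0109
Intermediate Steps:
d(Q, s) = 1 (d(Q, s) = 0 + 1 = 1)
o = 1
R(V) = 1 - V
r(H, L) = 2*H/(-1 + L) (r(H, L) = (2*H)/(-1 + L) = 2*H/(-1 + L))
sqrt((-8)**2 + r(R(3), -22)) = sqrt((-8)**2 + 2*(1 - 1*3)/(-1 - 22)) = sqrt(64 + 2*(1 - 3)/(-23)) = sqrt(64 + 2*(-2)*(-1/23)) = sqrt(64 + 4/23) = sqrt(1476/23) = 6*sqrt(943)/23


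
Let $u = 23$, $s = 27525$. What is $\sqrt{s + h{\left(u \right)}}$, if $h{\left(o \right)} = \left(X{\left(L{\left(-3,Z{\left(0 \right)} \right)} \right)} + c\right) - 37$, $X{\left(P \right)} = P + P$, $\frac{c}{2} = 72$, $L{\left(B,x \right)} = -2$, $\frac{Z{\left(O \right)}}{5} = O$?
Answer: $2 \sqrt{6907} \approx 166.22$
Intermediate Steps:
$Z{\left(O \right)} = 5 O$
$c = 144$ ($c = 2 \cdot 72 = 144$)
$X{\left(P \right)} = 2 P$
$h{\left(o \right)} = 103$ ($h{\left(o \right)} = \left(2 \left(-2\right) + 144\right) - 37 = \left(-4 + 144\right) - 37 = 140 - 37 = 103$)
$\sqrt{s + h{\left(u \right)}} = \sqrt{27525 + 103} = \sqrt{27628} = 2 \sqrt{6907}$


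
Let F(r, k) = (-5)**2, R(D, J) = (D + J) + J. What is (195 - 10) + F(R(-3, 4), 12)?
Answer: 210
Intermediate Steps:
R(D, J) = D + 2*J
F(r, k) = 25
(195 - 10) + F(R(-3, 4), 12) = (195 - 10) + 25 = 185 + 25 = 210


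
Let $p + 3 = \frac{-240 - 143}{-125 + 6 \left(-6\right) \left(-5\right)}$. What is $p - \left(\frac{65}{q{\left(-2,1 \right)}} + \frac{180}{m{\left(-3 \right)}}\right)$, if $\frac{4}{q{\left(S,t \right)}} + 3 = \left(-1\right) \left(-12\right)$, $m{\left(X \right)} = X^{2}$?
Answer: $- \frac{38767}{220} \approx -176.21$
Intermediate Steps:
$q{\left(S,t \right)} = \frac{4}{9}$ ($q{\left(S,t \right)} = \frac{4}{-3 - -12} = \frac{4}{-3 + 12} = \frac{4}{9}$)
$p = - \frac{548}{55}$ ($p = -3 + \frac{-240 - 143}{-125 + 6 \left(-6\right) \left(-5\right)} = -3 - \frac{383}{-125 - -180} = -3 - \frac{383}{-125 + 180} = -3 - \frac{383}{55} = - \frac{548}{55} \approx -9.9636$)
$p - \left(\frac{65}{q{\left(-2,1 \right)}} + \frac{180}{m{\left(-3 \right)}}\right) = - \frac{548}{55} - \left(20 + \frac{585}{4}\right) = - \frac{548}{55} - \left(\frac{585}{4} + \frac{180}{9}\right) = - \frac{548}{55} - \frac{665}{4} = - \frac{38767}{220}$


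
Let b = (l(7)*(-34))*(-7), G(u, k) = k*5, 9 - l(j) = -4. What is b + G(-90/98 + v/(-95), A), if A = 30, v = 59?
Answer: 3244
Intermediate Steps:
l(j) = 13 (l(j) = 9 - 1*(-4) = 9 + 4 = 13)
G(u, k) = 5*k
b = 3094 (b = (13*(-34))*(-7) = -442*(-7) = 3094)
b + G(-90/98 + v/(-95), A) = 3094 + 5*30 = 3094 + 150 = 3244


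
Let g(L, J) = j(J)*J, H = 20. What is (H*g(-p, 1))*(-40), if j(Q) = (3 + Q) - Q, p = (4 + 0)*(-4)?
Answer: -2400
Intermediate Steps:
p = -16 (p = 4*(-4) = -16)
j(Q) = 3
g(L, J) = 3*J
(H*g(-p, 1))*(-40) = (20*(3*1))*(-40) = (20*3)*(-40) = 60*(-40) = -2400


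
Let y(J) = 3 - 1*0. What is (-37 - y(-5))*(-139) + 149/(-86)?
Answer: 478011/86 ≈ 5558.3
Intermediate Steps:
y(J) = 3 (y(J) = 3 + 0 = 3)
(-37 - y(-5))*(-139) + 149/(-86) = (-37 - 1*3)*(-139) + 149/(-86) = (-37 - 3)*(-139) + 149*(-1/86) = -40*(-139) - 149/86 = 5560 - 149/86 = 478011/86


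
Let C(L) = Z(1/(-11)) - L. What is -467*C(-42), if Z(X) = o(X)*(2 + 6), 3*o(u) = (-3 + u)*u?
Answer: -7246906/363 ≈ -19964.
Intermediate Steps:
o(u) = u*(-3 + u)/3 (o(u) = ((-3 + u)*u)/3 = (u*(-3 + u))/3 = u*(-3 + u)/3)
Z(X) = 8*X*(-3 + X)/3 (Z(X) = (X*(-3 + X)/3)*(2 + 6) = (X*(-3 + X)/3)*8 = 8*X*(-3 + X)/3)
C(L) = 272/363 - L (C(L) = (8/3)*(-3 + 1/(-11))/(-11) - L = (8/3)*(-1/11)*(-3 - 1/11) - L = (8/3)*(-1/11)*(-34/11) - L = 272/363 - L)
-467*C(-42) = -467*(272/363 - 1*(-42)) = -467*(272/363 + 42) = -467*15518/363 = -7246906/363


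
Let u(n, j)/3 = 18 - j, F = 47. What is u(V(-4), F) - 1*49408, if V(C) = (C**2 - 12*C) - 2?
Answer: -49495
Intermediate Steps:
V(C) = -2 + C**2 - 12*C
u(n, j) = 54 - 3*j (u(n, j) = 3*(18 - j) = 54 - 3*j)
u(V(-4), F) - 1*49408 = (54 - 3*47) - 1*49408 = (54 - 141) - 49408 = -87 - 49408 = -49495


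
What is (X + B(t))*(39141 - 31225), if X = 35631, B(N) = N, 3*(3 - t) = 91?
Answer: 845515876/3 ≈ 2.8184e+8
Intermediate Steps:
t = -82/3 (t = 3 - ⅓*91 = 3 - 91/3 = -82/3 ≈ -27.333)
(X + B(t))*(39141 - 31225) = (35631 - 82/3)*(39141 - 31225) = (106811/3)*7916 = 845515876/3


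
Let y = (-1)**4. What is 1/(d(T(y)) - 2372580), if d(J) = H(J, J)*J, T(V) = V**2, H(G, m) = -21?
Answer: -1/2372601 ≈ -4.2148e-7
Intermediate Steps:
y = 1
d(J) = -21*J
1/(d(T(y)) - 2372580) = 1/(-21*1**2 - 2372580) = 1/(-21*1 - 2372580) = 1/(-21 - 2372580) = 1/(-2372601) = -1/2372601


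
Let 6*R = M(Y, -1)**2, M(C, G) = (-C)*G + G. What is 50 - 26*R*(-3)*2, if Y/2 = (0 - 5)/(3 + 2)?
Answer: 284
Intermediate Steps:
Y = -2 (Y = 2*((0 - 5)/(3 + 2)) = 2*(-5/5) = 2*(-5*1/5) = 2*(-1) = -2)
M(C, G) = G - C*G (M(C, G) = -C*G + G = G - C*G)
R = 3/2 (R = (-(1 - 1*(-2)))**2/6 = (-(1 + 2))**2/6 = (-1*3)**2/6 = (1/6)*(-3)**2 = (1/6)*9 = 3/2 ≈ 1.5000)
50 - 26*R*(-3)*2 = 50 - 26*(3/2)*(-3)*2 = 50 - (-117)*2 = 50 - 26*(-9) = 50 + 234 = 284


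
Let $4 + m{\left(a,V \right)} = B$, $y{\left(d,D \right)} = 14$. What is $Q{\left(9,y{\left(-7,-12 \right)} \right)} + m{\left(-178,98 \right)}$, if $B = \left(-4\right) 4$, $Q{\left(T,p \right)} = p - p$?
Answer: $-20$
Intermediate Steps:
$Q{\left(T,p \right)} = 0$
$B = -16$
$m{\left(a,V \right)} = -20$ ($m{\left(a,V \right)} = -4 - 16 = -20$)
$Q{\left(9,y{\left(-7,-12 \right)} \right)} + m{\left(-178,98 \right)} = 0 - 20 = -20$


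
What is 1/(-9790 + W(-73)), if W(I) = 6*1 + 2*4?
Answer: -1/9776 ≈ -0.00010229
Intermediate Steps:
W(I) = 14 (W(I) = 6 + 8 = 14)
1/(-9790 + W(-73)) = 1/(-9790 + 14) = 1/(-9776) = -1/9776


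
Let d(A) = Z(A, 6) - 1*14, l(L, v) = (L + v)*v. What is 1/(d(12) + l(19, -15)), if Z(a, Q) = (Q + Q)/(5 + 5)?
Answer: -5/364 ≈ -0.013736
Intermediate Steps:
Z(a, Q) = Q/5 (Z(a, Q) = (2*Q)/10 = (2*Q)*(1/10) = Q/5)
l(L, v) = v*(L + v)
d(A) = -64/5 (d(A) = (1/5)*6 - 1*14 = 6/5 - 14 = -64/5)
1/(d(12) + l(19, -15)) = 1/(-64/5 - 15*(19 - 15)) = 1/(-64/5 - 15*4) = 1/(-64/5 - 60) = 1/(-364/5) = -5/364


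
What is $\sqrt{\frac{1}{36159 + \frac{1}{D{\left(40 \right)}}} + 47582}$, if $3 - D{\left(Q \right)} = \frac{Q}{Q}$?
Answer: $\frac{2 \sqrt{62213914222135}}{72319} \approx 218.13$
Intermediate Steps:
$D{\left(Q \right)} = 2$ ($D{\left(Q \right)} = 3 - \frac{Q}{Q} = 3 - 1 = 2$)
$\sqrt{\frac{1}{36159 + \frac{1}{D{\left(40 \right)}}} + 47582} = \sqrt{\frac{1}{36159 + \frac{1}{2}} + 47582} = \sqrt{\frac{1}{\frac{72319}{2}} + 47582} = \sqrt{\frac{2}{72319} + 47582} = \sqrt{\frac{3441082660}{72319}} = \frac{2 \sqrt{62213914222135}}{72319}$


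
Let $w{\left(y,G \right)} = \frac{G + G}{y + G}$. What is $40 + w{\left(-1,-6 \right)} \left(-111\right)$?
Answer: $- \frac{1052}{7} \approx -150.29$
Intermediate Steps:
$w{\left(y,G \right)} = \frac{2 G}{G + y}$
$40 + w{\left(-1,-6 \right)} \left(-111\right) = 40 + 2 \left(-6\right) \frac{1}{-6 - 1} \left(-111\right) = 40 + 2 \left(-6\right) \frac{1}{-7} \left(-111\right) = 40 + 2 \left(-6\right) \left(- \frac{1}{7}\right) \left(-111\right) = 40 + \frac{12}{7} \left(-111\right) = 40 - \frac{1332}{7} = - \frac{1052}{7}$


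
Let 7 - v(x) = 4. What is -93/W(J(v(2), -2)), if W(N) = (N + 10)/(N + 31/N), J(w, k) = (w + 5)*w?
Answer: -18817/272 ≈ -69.180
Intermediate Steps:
v(x) = 3 (v(x) = 7 - 1*4 = 7 - 4 = 3)
J(w, k) = w*(5 + w) (J(w, k) = (5 + w)*w = w*(5 + w))
W(N) = (10 + N)/(N + 31/N)
-93/W(J(v(2), -2)) = -93*(31 + (3*(5 + 3))²)/(3*(5 + 3)*(10 + 3*(5 + 3))) = -93*(31 + (3*8)²)/(24*(10 + 3*8)) = -93*(31 + 24²)/(24*(10 + 24)) = -93/(24*34/(31 + 576)) = -93/(24*34/607) = -93/(24*(1/607)*34) = -93/816/607 = -93*607/816 = -18817/272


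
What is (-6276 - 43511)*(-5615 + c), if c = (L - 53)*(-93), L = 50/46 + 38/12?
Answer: 2477052611/46 ≈ 5.3849e+7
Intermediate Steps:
L = 587/138 (L = 50*(1/46) + 38*(1/12) = 25/23 + 19/6 = 587/138 ≈ 4.2536)
c = 208537/46 (c = (587/138 - 53)*(-93) = -6727/138*(-93) = 208537/46 ≈ 4533.4)
(-6276 - 43511)*(-5615 + c) = (-6276 - 43511)*(-5615 + 208537/46) = -49787*(-49753/46) = 2477052611/46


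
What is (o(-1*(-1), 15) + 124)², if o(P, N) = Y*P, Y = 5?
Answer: 16641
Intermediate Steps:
o(P, N) = 5*P
(o(-1*(-1), 15) + 124)² = (5*(-1*(-1)) + 124)² = (5*1 + 124)² = (5 + 124)² = 129² = 16641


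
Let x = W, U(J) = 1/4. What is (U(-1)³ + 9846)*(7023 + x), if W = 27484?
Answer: 21744413515/64 ≈ 3.3976e+8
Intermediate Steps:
U(J) = ¼
x = 27484
(U(-1)³ + 9846)*(7023 + x) = ((¼)³ + 9846)*(7023 + 27484) = (1/64 + 9846)*34507 = (630145/64)*34507 = 21744413515/64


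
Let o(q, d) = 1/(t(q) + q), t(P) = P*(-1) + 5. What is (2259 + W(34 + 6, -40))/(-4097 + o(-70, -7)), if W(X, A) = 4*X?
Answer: -12095/20484 ≈ -0.59046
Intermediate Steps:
t(P) = 5 - P (t(P) = -P + 5 = 5 - P)
o(q, d) = ⅕ (o(q, d) = 1/((5 - q) + q) = 1/5 = ⅕)
(2259 + W(34 + 6, -40))/(-4097 + o(-70, -7)) = (2259 + 4*(34 + 6))/(-4097 + ⅕) = (2259 + 4*40)/(-20484/5) = (2259 + 160)*(-5/20484) = 2419*(-5/20484) = -12095/20484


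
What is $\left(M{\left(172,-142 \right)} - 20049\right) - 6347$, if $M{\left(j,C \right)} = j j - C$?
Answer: $3330$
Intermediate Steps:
$M{\left(j,C \right)} = j^{2} - C$
$\left(M{\left(172,-142 \right)} - 20049\right) - 6347 = \left(\left(172^{2} - -142\right) - 20049\right) - 6347 = \left(\left(29584 + 142\right) - 20049\right) - 6347 = \left(29726 - 20049\right) - 6347 = 9677 - 6347 = 3330$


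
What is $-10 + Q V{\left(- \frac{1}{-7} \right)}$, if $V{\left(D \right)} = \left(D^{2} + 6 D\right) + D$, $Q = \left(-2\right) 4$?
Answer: $- \frac{890}{49} \approx -18.163$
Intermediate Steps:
$Q = -8$
$V{\left(D \right)} = D^{2} + 7 D$
$-10 + Q V{\left(- \frac{1}{-7} \right)} = -10 - 8 - \frac{1}{-7} \left(7 - \frac{1}{-7}\right) = -10 - 8 \left(-1\right) \left(- \frac{1}{7}\right) \left(7 - - \frac{1}{7}\right) = -10 - 8 \frac{7 + \frac{1}{7}}{7} = -10 - 8 \cdot \frac{1}{7} \cdot \frac{50}{7} = -10 - \frac{400}{49} = - \frac{890}{49}$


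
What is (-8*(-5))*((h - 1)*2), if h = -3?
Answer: -320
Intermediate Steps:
(-8*(-5))*((h - 1)*2) = (-8*(-5))*((-3 - 1)*2) = 40*(-4*2) = 40*(-8) = -320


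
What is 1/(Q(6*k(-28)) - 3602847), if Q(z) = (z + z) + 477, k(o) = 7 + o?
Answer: -1/3602622 ≈ -2.7758e-7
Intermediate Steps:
Q(z) = 477 + 2*z (Q(z) = 2*z + 477 = 477 + 2*z)
1/(Q(6*k(-28)) - 3602847) = 1/((477 + 2*(6*(7 - 28))) - 3602847) = 1/((477 + 2*(6*(-21))) - 3602847) = 1/((477 + 2*(-126)) - 3602847) = 1/((477 - 252) - 3602847) = 1/(225 - 3602847) = 1/(-3602622) = -1/3602622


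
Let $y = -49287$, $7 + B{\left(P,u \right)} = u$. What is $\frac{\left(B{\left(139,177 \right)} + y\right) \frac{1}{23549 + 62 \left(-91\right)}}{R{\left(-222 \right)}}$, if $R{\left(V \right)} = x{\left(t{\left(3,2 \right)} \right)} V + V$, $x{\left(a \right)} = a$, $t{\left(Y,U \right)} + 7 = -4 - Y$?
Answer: $- \frac{49117}{51679602} \approx -0.00095041$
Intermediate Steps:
$t{\left(Y,U \right)} = -11 - Y$ ($t{\left(Y,U \right)} = -7 - \left(4 + Y\right) = -11 - Y$)
$B{\left(P,u \right)} = -7 + u$
$R{\left(V \right)} = - 13 V$ ($R{\left(V \right)} = \left(-11 - 3\right) V + V = - 14 V + V = - 13 V$)
$\frac{\left(B{\left(139,177 \right)} + y\right) \frac{1}{23549 + 62 \left(-91\right)}}{R{\left(-222 \right)}} = \frac{\left(\left(-7 + 177\right) - 49287\right) \frac{1}{23549 + 62 \left(-91\right)}}{\left(-13\right) \left(-222\right)} = \frac{\left(170 - 49287\right) \frac{1}{23549 - 5642}}{2886} = - \frac{49117}{17907} \cdot \frac{1}{2886} = \left(-49117\right) \frac{1}{17907} \cdot \frac{1}{2886} = \left(- \frac{49117}{17907}\right) \frac{1}{2886} = - \frac{49117}{51679602}$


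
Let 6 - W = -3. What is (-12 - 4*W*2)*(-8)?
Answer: 672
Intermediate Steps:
W = 9 (W = 6 - 1*(-3) = 6 + 3 = 9)
(-12 - 4*W*2)*(-8) = (-12 - 4*9*2)*(-8) = (-12 - 36*2)*(-8) = (-12 - 72)*(-8) = -84*(-8) = 672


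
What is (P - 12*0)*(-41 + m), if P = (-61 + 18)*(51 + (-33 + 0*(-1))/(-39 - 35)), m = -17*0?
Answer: 6711741/74 ≈ 90699.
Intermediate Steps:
m = 0
P = -163701/74 (P = -43*(51 + (-33 + 0)/(-74)) = -43*(51 - 33*(-1/74)) = -43*(51 + 33/74) = -43*3807/74 = -163701/74 ≈ -2212.2)
(P - 12*0)*(-41 + m) = (-163701/74 - 12*0)*(-41 + 0) = (-163701/74 + 0)*(-41) = -163701/74*(-41) = 6711741/74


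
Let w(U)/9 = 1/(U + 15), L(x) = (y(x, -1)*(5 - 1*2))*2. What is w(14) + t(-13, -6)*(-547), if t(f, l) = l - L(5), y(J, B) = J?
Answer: 571077/29 ≈ 19692.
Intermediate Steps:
L(x) = 6*x (L(x) = (x*(5 - 1*2))*2 = (x*(5 - 2))*2 = (x*3)*2 = (3*x)*2 = 6*x)
w(U) = 9/(15 + U) (w(U) = 9/(U + 15) = 9/(15 + U))
t(f, l) = -30 + l (t(f, l) = l - 6*5 = l - 1*30 = l - 30 = -30 + l)
w(14) + t(-13, -6)*(-547) = 9/(15 + 14) + (-30 - 6)*(-547) = 9/29 - 36*(-547) = 9*(1/29) + 19692 = 9/29 + 19692 = 571077/29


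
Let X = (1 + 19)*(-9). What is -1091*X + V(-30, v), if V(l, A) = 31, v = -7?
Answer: 196411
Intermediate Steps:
X = -180 (X = 20*(-9) = -180)
-1091*X + V(-30, v) = -1091*(-180) + 31 = 196380 + 31 = 196411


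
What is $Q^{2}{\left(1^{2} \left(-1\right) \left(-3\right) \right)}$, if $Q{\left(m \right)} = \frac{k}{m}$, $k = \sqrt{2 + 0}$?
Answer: $\frac{2}{9} \approx 0.22222$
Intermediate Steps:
$k = \sqrt{2} \approx 1.4142$
$Q{\left(m \right)} = \frac{\sqrt{2}}{m}$
$Q^{2}{\left(1^{2} \left(-1\right) \left(-3\right) \right)} = \left(\frac{\sqrt{2}}{1^{2} \left(-1\right) \left(-3\right)}\right)^{2} = \left(\frac{\sqrt{2}}{1 \left(-1\right) \left(-3\right)}\right)^{2} = \left(\frac{\sqrt{2}}{\left(-1\right) \left(-3\right)}\right)^{2} = \left(\frac{\sqrt{2}}{3}\right)^{2} = \frac{2}{9}$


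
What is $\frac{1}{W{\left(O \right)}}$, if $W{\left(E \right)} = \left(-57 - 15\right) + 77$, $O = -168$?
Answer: $\frac{1}{5} \approx 0.2$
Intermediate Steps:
$W{\left(E \right)} = 5$ ($W{\left(E \right)} = -72 + 77 = 5$)
$\frac{1}{W{\left(O \right)}} = \frac{1}{5}$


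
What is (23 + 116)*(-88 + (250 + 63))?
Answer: 31275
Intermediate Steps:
(23 + 116)*(-88 + (250 + 63)) = 139*(-88 + 313) = 139*225 = 31275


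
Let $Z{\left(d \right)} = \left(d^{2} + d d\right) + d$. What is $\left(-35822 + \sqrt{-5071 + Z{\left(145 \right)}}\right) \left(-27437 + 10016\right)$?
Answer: $624055062 - 34842 \sqrt{9281} \approx 6.207 \cdot 10^{8}$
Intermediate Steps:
$Z{\left(d \right)} = d + 2 d^{2}$ ($Z{\left(d \right)} = \left(d^{2} + d^{2}\right) + d = 2 d^{2} + d = d + 2 d^{2}$)
$\left(-35822 + \sqrt{-5071 + Z{\left(145 \right)}}\right) \left(-27437 + 10016\right) = \left(-35822 + \sqrt{-5071 + 145 \left(1 + 2 \cdot 145\right)}\right) \left(-27437 + 10016\right) = \left(-35822 + \sqrt{-5071 + 145 \left(1 + 290\right)}\right) \left(-17421\right) = \left(-35822 + \sqrt{-5071 + 145 \cdot 291}\right) \left(-17421\right) = \left(-35822 + \sqrt{-5071 + 42195}\right) \left(-17421\right) = \left(-35822 + \sqrt{37124}\right) \left(-17421\right) = \left(-35822 + 2 \sqrt{9281}\right) \left(-17421\right) = 624055062 - 34842 \sqrt{9281}$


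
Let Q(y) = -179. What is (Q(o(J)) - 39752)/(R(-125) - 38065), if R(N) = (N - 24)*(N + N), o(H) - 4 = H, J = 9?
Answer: 39931/815 ≈ 48.995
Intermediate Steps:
o(H) = 4 + H
R(N) = 2*N*(-24 + N) (R(N) = (-24 + N)*(2*N) = 2*N*(-24 + N))
(Q(o(J)) - 39752)/(R(-125) - 38065) = (-179 - 39752)/(2*(-125)*(-24 - 125) - 38065) = -39931/(2*(-125)*(-149) - 38065) = -39931/(37250 - 38065) = -39931/(-815) = -39931*(-1/815) = 39931/815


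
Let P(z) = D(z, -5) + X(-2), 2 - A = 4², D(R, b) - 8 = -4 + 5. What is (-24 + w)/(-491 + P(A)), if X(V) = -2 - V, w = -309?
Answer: 333/482 ≈ 0.69087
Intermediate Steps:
D(R, b) = 9 (D(R, b) = 8 + (-4 + 5) = 8 + 1 = 9)
A = -14 (A = 2 - 1*4² = 2 - 1*16 = 2 - 16 = -14)
P(z) = 9 (P(z) = 9 + (-2 - 1*(-2)) = 9 + (-2 + 2) = 9 + 0 = 9)
(-24 + w)/(-491 + P(A)) = (-24 - 309)/(-491 + 9) = -333/(-482) = -333*(-1/482) = 333/482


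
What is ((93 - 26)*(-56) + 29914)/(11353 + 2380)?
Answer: 26162/13733 ≈ 1.9050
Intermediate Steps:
((93 - 26)*(-56) + 29914)/(11353 + 2380) = (67*(-56) + 29914)/13733 = (-3752 + 29914)*(1/13733) = 26162*(1/13733) = 26162/13733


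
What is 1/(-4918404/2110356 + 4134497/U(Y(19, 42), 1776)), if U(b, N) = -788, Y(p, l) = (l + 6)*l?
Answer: -138580044/727428021107 ≈ -0.00019051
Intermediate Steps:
Y(p, l) = l*(6 + l) (Y(p, l) = (6 + l)*l = l*(6 + l))
1/(-4918404/2110356 + 4134497/U(Y(19, 42), 1776)) = 1/(-4918404/2110356 + 4134497/(-788)) = 1/(-4918404*1/2110356 + 4134497*(-1/788)) = 1/(-409867/175863 - 4134497/788) = 1/(-727428021107/138580044) = -138580044/727428021107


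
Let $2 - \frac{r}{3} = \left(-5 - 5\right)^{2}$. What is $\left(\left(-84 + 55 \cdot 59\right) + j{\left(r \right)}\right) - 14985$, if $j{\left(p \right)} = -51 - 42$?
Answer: $-11917$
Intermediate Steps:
$r = -294$ ($r = 6 - 3 \left(-5 - 5\right)^{2} = 6 - 3 \left(-10\right)^{2} = 6 - 300 = -294$)
$j{\left(p \right)} = -93$ ($j{\left(p \right)} = -51 - 42 = -93$)
$\left(\left(-84 + 55 \cdot 59\right) + j{\left(r \right)}\right) - 14985 = \left(\left(-84 + 55 \cdot 59\right) - 93\right) - 14985 = \left(\left(-84 + 3245\right) - 93\right) - 14985 = \left(3161 - 93\right) - 14985 = 3068 - 14985 = -11917$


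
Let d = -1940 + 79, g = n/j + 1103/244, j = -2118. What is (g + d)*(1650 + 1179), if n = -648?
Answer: -452289037089/86132 ≈ -5.2511e+6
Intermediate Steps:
g = 415711/86132 (g = -648/(-2118) + 1103/244 = -648*(-1/2118) + 1103*(1/244) = 108/353 + 1103/244 = 415711/86132 ≈ 4.8264)
d = -1861
(g + d)*(1650 + 1179) = (415711/86132 - 1861)*(1650 + 1179) = -159875941/86132*2829 = -452289037089/86132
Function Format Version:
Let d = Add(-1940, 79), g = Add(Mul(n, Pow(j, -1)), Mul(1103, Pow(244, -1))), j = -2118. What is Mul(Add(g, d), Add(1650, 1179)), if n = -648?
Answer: Rational(-452289037089, 86132) ≈ -5.2511e+6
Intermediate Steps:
g = Rational(415711, 86132) (g = Add(Mul(-648, Pow(-2118, -1)), Mul(1103, Pow(244, -1))) = Add(Mul(-648, Rational(-1, 2118)), Mul(1103, Rational(1, 244))) = Add(Rational(108, 353), Rational(1103, 244)) = Rational(415711, 86132) ≈ 4.8264)
d = -1861
Mul(Add(g, d), Add(1650, 1179)) = Mul(Add(Rational(415711, 86132), -1861), Add(1650, 1179)) = Mul(Rational(-159875941, 86132), 2829) = Rational(-452289037089, 86132)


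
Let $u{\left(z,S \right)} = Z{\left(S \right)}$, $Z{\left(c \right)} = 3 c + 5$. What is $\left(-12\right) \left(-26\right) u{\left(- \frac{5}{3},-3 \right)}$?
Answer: $-1248$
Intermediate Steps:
$Z{\left(c \right)} = 5 + 3 c$
$u{\left(z,S \right)} = 5 + 3 S$
$\left(-12\right) \left(-26\right) u{\left(- \frac{5}{3},-3 \right)} = \left(-12\right) \left(-26\right) \left(5 + 3 \left(-3\right)\right) = 312 \left(5 - 9\right) = 312 \left(-4\right) = -1248$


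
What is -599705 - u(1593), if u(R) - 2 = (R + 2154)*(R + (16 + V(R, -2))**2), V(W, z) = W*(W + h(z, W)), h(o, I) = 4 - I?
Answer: -152908689046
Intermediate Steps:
V(W, z) = 4*W (V(W, z) = W*(W + (4 - W)) = W*4 = 4*W)
u(R) = 2 + (2154 + R)*(R + (16 + 4*R)**2) (u(R) = 2 + (R + 2154)*(R + (16 + 4*R)**2) = 2 + (2154 + R)*(R + (16 + 4*R)**2))
-599705 - u(1593) = -599705 - (551426 + 16*1593**3 + 34593*1593**2 + 278122*1593) = -599705 - (551426 + 16*4042474857 + 34593*2537649 + 443048346) = -599705 - (551426 + 64679597712 + 87784891857 + 443048346) = -599705 - 1*152908089341 = -599705 - 152908089341 = -152908689046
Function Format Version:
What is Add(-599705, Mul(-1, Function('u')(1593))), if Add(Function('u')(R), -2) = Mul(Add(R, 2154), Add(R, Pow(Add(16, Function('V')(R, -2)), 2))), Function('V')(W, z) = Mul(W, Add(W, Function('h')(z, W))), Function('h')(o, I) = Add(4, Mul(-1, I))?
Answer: -152908689046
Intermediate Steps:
Function('V')(W, z) = Mul(4, W) (Function('V')(W, z) = Mul(W, Add(W, Add(4, Mul(-1, W)))) = Mul(W, 4) = Mul(4, W))
Function('u')(R) = Add(2, Mul(Add(2154, R), Add(R, Pow(Add(16, Mul(4, R)), 2)))) (Function('u')(R) = Add(2, Mul(Add(R, 2154), Add(R, Pow(Add(16, Mul(4, R)), 2)))) = Add(2, Mul(Add(2154, R), Add(R, Pow(Add(16, Mul(4, R)), 2)))))
Add(-599705, Mul(-1, Function('u')(1593))) = Add(-599705, Mul(-1, Add(551426, Mul(16, Pow(1593, 3)), Mul(34593, Pow(1593, 2)), Mul(278122, 1593)))) = Add(-599705, Mul(-1, Add(551426, Mul(16, 4042474857), Mul(34593, 2537649), 443048346))) = Add(-599705, Mul(-1, Add(551426, 64679597712, 87784891857, 443048346))) = Add(-599705, Mul(-1, 152908089341)) = Add(-599705, -152908089341) = -152908689046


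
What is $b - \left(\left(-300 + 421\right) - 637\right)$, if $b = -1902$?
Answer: $-1386$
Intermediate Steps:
$b - \left(\left(-300 + 421\right) - 637\right) = -1902 - \left(\left(-300 + 421\right) - 637\right) = -1902 - \left(121 - 637\right) = -1902 - -516 = -1902 + 516 = -1386$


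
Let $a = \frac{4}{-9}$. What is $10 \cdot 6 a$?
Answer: $- \frac{80}{3} \approx -26.667$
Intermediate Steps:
$a = - \frac{4}{9}$ ($a = 4 \left(- \frac{1}{9}\right) = - \frac{4}{9} \approx -0.44444$)
$10 \cdot 6 a = 10 \cdot 6 \left(- \frac{4}{9}\right) = 60 \left(- \frac{4}{9}\right) = - \frac{80}{3}$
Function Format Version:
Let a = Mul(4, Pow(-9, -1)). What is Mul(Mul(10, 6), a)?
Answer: Rational(-80, 3) ≈ -26.667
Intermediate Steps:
a = Rational(-4, 9) (a = Mul(4, Rational(-1, 9)) = Rational(-4, 9) ≈ -0.44444)
Mul(Mul(10, 6), a) = Mul(Mul(10, 6), Rational(-4, 9)) = Mul(60, Rational(-4, 9)) = Rational(-80, 3)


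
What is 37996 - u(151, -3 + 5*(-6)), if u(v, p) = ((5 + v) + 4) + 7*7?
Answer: 37787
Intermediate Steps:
u(v, p) = 58 + v (u(v, p) = (9 + v) + 49 = 58 + v)
37996 - u(151, -3 + 5*(-6)) = 37996 - (58 + 151) = 37996 - 1*209 = 37996 - 209 = 37787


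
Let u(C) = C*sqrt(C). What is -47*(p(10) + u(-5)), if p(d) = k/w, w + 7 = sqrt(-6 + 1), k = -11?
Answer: 329*(-5*sqrt(5) + 2*I)/(sqrt(5) + 7*I) ≈ -67.019 + 504.07*I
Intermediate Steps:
w = -7 + I*sqrt(5) (w = -7 + sqrt(-6 + 1) = -7 + sqrt(-5) = -7 + I*sqrt(5) ≈ -7.0 + 2.2361*I)
p(d) = -11/(-7 + I*sqrt(5))
u(C) = C**(3/2)
-47*(p(10) + u(-5)) = -47*((77/54 + 11*I*sqrt(5)/54) + (-5)**(3/2)) = -47*((77/54 + 11*I*sqrt(5)/54) - 5*I*sqrt(5)) = -47*(77/54 - 259*I*sqrt(5)/54) = -3619/54 + 12173*I*sqrt(5)/54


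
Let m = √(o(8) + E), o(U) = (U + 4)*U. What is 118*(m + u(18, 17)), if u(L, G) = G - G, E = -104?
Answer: 236*I*√2 ≈ 333.75*I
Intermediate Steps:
u(L, G) = 0
o(U) = U*(4 + U) (o(U) = (4 + U)*U = U*(4 + U))
m = 2*I*√2 (m = √(8*(4 + 8) - 104) = √(8*12 - 104) = √(96 - 104) = √(-8) = 2*I*√2 ≈ 2.8284*I)
118*(m + u(18, 17)) = 118*(2*I*√2 + 0) = 118*(2*I*√2) = 236*I*√2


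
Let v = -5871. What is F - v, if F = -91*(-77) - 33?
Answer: 12845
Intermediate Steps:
F = 6974 (F = 7007 - 33 = 6974)
F - v = 6974 - 1*(-5871) = 6974 + 5871 = 12845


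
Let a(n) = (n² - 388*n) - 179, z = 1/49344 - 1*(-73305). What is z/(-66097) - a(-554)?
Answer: -1701487265753473/3261490368 ≈ -5.2169e+5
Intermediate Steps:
z = 3617161921/49344 (z = 1/49344 + 73305 = 3617161921/49344 ≈ 73305.)
a(n) = -179 + n² - 388*n
z/(-66097) - a(-554) = (3617161921/49344)/(-66097) - (-179 + (-554)² - 388*(-554)) = (3617161921/49344)*(-1/66097) - (-179 + 306916 + 214952) = -3617161921/3261490368 - 1*521689 = -3617161921/3261490368 - 521689 = -1701487265753473/3261490368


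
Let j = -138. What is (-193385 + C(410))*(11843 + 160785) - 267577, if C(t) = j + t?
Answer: -33336978541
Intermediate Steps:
C(t) = -138 + t
(-193385 + C(410))*(11843 + 160785) - 267577 = (-193385 + (-138 + 410))*(11843 + 160785) - 267577 = (-193385 + 272)*172628 - 267577 = -193113*172628 - 267577 = -33336710964 - 267577 = -33336978541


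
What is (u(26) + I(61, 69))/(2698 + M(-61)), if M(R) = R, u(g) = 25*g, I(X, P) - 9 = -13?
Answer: 646/2637 ≈ 0.24498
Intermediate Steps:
I(X, P) = -4 (I(X, P) = 9 - 13 = -4)
(u(26) + I(61, 69))/(2698 + M(-61)) = (25*26 - 4)/(2698 - 61) = (650 - 4)/2637 = 646*(1/2637) = 646/2637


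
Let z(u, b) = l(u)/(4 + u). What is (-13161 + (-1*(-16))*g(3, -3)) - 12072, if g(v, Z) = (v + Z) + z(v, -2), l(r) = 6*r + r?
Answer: -25185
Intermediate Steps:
l(r) = 7*r
z(u, b) = 7*u/(4 + u) (z(u, b) = (7*u)/(4 + u) = 7*u/(4 + u))
g(v, Z) = Z + v + 7*v/(4 + v) (g(v, Z) = (v + Z) + 7*v/(4 + v) = (Z + v) + 7*v/(4 + v) = Z + v + 7*v/(4 + v))
(-13161 + (-1*(-16))*g(3, -3)) - 12072 = (-13161 + (-1*(-16))*((7*3 + (4 + 3)*(-3 + 3))/(4 + 3))) - 12072 = (-13161 + 16*((21 + 7*0)/7)) - 12072 = (-13161 + 16*((21 + 0)/7)) - 12072 = (-13161 + 16*((⅐)*21)) - 12072 = (-13161 + 16*3) - 12072 = (-13161 + 48) - 12072 = -13113 - 12072 = -25185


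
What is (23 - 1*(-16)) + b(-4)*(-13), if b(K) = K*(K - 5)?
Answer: -429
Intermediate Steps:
b(K) = K*(-5 + K)
(23 - 1*(-16)) + b(-4)*(-13) = (23 - 1*(-16)) - 4*(-5 - 4)*(-13) = (23 + 16) - 4*(-9)*(-13) = 39 + 36*(-13) = 39 - 468 = -429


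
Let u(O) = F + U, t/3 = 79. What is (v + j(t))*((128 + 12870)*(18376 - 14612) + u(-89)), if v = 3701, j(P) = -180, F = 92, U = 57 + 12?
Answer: 172263632793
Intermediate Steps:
U = 69
t = 237 (t = 3*79 = 237)
u(O) = 161 (u(O) = 92 + 69 = 161)
(v + j(t))*((128 + 12870)*(18376 - 14612) + u(-89)) = (3701 - 180)*((128 + 12870)*(18376 - 14612) + 161) = 3521*(12998*3764 + 161) = 3521*(48924472 + 161) = 3521*48924633 = 172263632793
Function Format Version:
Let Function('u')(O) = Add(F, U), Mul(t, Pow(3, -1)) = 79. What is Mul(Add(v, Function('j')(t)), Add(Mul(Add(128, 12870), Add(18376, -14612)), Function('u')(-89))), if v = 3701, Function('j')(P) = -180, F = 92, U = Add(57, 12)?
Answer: 172263632793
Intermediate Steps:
U = 69
t = 237 (t = Mul(3, 79) = 237)
Function('u')(O) = 161 (Function('u')(O) = Add(92, 69) = 161)
Mul(Add(v, Function('j')(t)), Add(Mul(Add(128, 12870), Add(18376, -14612)), Function('u')(-89))) = Mul(Add(3701, -180), Add(Mul(Add(128, 12870), Add(18376, -14612)), 161)) = Mul(3521, Add(Mul(12998, 3764), 161)) = Mul(3521, Add(48924472, 161)) = Mul(3521, 48924633) = 172263632793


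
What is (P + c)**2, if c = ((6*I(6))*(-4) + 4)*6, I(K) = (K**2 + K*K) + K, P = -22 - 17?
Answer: 126495009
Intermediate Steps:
P = -39
I(K) = K + 2*K**2 (I(K) = (K**2 + K**2) + K = 2*K**2 + K = K + 2*K**2)
c = -11208 (c = ((6*(6*(1 + 2*6)))*(-4) + 4)*6 = ((6*(6*(1 + 12)))*(-4) + 4)*6 = ((6*(6*13))*(-4) + 4)*6 = ((6*78)*(-4) + 4)*6 = (468*(-4) + 4)*6 = (-1872 + 4)*6 = -1868*6 = -11208)
(P + c)**2 = (-39 - 11208)**2 = (-11247)**2 = 126495009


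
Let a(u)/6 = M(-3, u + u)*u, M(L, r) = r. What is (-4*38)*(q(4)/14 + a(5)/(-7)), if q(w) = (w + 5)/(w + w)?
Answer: 91029/14 ≈ 6502.1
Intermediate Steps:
q(w) = (5 + w)/(2*w) (q(w) = (5 + w)/((2*w)) = (5 + w)*(1/(2*w)) = (5 + w)/(2*w))
a(u) = 12*u² (a(u) = 6*((u + u)*u) = 6*((2*u)*u) = 6*(2*u²) = 12*u²)
(-4*38)*(q(4)/14 + a(5)/(-7)) = (-4*38)*(((½)*(5 + 4)/4)/14 + (12*5²)/(-7)) = -152*(((½)*(¼)*9)*(1/14) + (12*25)*(-⅐)) = -152*((9/8)*(1/14) + 300*(-⅐)) = -152*(9/112 - 300/7) = -152*(-4791/112) = 91029/14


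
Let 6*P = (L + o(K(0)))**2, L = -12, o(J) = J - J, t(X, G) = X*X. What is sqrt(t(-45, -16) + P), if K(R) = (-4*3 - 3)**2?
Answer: sqrt(2049) ≈ 45.266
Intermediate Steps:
K(R) = 225 (K(R) = (-12 - 3)**2 = (-15)**2 = 225)
t(X, G) = X**2
o(J) = 0
P = 24 (P = (-12 + 0)**2/6 = (1/6)*(-12)**2 = (1/6)*144 = 24)
sqrt(t(-45, -16) + P) = sqrt((-45)**2 + 24) = sqrt(2025 + 24) = sqrt(2049)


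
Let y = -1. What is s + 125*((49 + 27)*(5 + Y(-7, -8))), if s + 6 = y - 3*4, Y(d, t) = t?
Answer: -28519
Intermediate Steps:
s = -19 (s = -6 + (-1 - 3*4) = -6 + (-1 - 12) = -6 - 13 = -19)
s + 125*((49 + 27)*(5 + Y(-7, -8))) = -19 + 125*((49 + 27)*(5 - 8)) = -19 + 125*(76*(-3)) = -19 + 125*(-228) = -19 - 28500 = -28519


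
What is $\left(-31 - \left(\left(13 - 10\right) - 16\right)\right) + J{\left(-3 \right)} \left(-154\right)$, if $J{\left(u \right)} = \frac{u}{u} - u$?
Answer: $-634$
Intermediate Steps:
$J{\left(u \right)} = 1 - u$
$\left(-31 - \left(\left(13 - 10\right) - 16\right)\right) + J{\left(-3 \right)} \left(-154\right) = \left(-31 - \left(\left(13 - 10\right) - 16\right)\right) + \left(1 - -3\right) \left(-154\right) = \left(-31 - \left(3 - 16\right)\right) + \left(1 + 3\right) \left(-154\right) = \left(-31 - -13\right) + 4 \left(-154\right) = \left(-31 + 13\right) - 616 = -18 - 616 = -634$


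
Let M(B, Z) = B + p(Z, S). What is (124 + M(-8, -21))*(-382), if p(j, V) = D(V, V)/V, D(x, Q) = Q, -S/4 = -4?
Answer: -44694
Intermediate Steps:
S = 16 (S = -4*(-4) = 16)
p(j, V) = 1 (p(j, V) = V/V = 1)
M(B, Z) = 1 + B (M(B, Z) = B + 1 = 1 + B)
(124 + M(-8, -21))*(-382) = (124 + (1 - 8))*(-382) = (124 - 7)*(-382) = 117*(-382) = -44694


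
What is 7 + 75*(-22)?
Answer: -1643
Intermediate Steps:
7 + 75*(-22) = 7 - 1650 = -1643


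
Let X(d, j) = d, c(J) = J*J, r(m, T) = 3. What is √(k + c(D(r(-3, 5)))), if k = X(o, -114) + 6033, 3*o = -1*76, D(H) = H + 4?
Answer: √54510/3 ≈ 77.825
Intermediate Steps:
D(H) = 4 + H
o = -76/3 (o = (-1*76)/3 = (⅓)*(-76) = -76/3 ≈ -25.333)
c(J) = J²
k = 18023/3 (k = -76/3 + 6033 = 18023/3 ≈ 6007.7)
√(k + c(D(r(-3, 5)))) = √(18023/3 + (4 + 3)²) = √(18023/3 + 7²) = √(18023/3 + 49) = √(18170/3) = √54510/3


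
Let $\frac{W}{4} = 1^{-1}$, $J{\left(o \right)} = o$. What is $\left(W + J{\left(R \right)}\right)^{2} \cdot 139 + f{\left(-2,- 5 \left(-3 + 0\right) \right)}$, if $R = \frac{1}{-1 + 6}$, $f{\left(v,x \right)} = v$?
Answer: $\frac{61249}{25} \approx 2450.0$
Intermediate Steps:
$R = \frac{1}{5} \approx 0.2$
$W = 4$ ($W = \frac{4}{1} = 4 \cdot 1 = 4$)
$\left(W + J{\left(R \right)}\right)^{2} \cdot 139 + f{\left(-2,- 5 \left(-3 + 0\right) \right)} = \left(4 + \frac{1}{5}\right)^{2} \cdot 139 - 2 = \left(\frac{21}{5}\right)^{2} \cdot 139 - 2 = \frac{441}{25} \cdot 139 - 2 = \frac{61299}{25} - 2 = \frac{61249}{25}$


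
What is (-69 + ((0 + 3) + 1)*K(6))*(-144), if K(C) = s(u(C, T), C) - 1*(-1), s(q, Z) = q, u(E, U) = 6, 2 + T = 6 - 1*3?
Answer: 5904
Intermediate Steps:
T = 1 (T = -2 + (6 - 1*3) = -2 + (6 - 3) = -2 + 3 = 1)
K(C) = 7 (K(C) = 6 - 1*(-1) = 6 + 1 = 7)
(-69 + ((0 + 3) + 1)*K(6))*(-144) = (-69 + ((0 + 3) + 1)*7)*(-144) = (-69 + (3 + 1)*7)*(-144) = (-69 + 4*7)*(-144) = (-69 + 28)*(-144) = -41*(-144) = 5904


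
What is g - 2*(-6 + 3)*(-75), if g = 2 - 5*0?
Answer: -448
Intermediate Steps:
g = 2 (g = 2 + 0 = 2)
g - 2*(-6 + 3)*(-75) = 2 - 2*(-6 + 3)*(-75) = 2 - 2*(-3)*(-75) = 2 + 6*(-75) = 2 - 450 = -448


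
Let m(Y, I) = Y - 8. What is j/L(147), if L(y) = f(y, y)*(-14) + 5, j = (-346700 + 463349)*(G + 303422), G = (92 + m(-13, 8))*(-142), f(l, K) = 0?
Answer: 6843563532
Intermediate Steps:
m(Y, I) = -8 + Y
G = -10082 (G = (92 + (-8 - 13))*(-142) = (92 - 21)*(-142) = 71*(-142) = -10082)
j = 34217817660 (j = (-346700 + 463349)*(-10082 + 303422) = 116649*293340 = 34217817660)
L(y) = 5 (L(y) = 0*(-14) + 5 = 0 + 5 = 5)
j/L(147) = 34217817660/5 = 34217817660*(⅕) = 6843563532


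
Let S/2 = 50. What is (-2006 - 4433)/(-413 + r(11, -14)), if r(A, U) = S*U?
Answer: 6439/1813 ≈ 3.5516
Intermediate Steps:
S = 100 (S = 2*50 = 100)
r(A, U) = 100*U
(-2006 - 4433)/(-413 + r(11, -14)) = (-2006 - 4433)/(-413 + 100*(-14)) = -6439/(-413 - 1400) = -6439/(-1813) = -6439*(-1/1813) = 6439/1813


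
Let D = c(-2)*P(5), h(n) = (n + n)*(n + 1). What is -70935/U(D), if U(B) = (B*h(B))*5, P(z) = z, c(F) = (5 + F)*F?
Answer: 4729/17400 ≈ 0.27178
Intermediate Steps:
c(F) = F*(5 + F)
h(n) = 2*n*(1 + n) (h(n) = (2*n)*(1 + n) = 2*n*(1 + n))
D = -30 (D = -2*(5 - 2)*5 = -2*3*5 = -6*5 = -30)
U(B) = 10*B²*(1 + B) (U(B) = (B*(2*B*(1 + B)))*5 = (2*B²*(1 + B))*5 = 10*B²*(1 + B))
-70935/U(D) = -70935*1/(9000*(1 - 30)) = -70935/(10*900*(-29)) = -70935/(-261000) = -70935*(-1/261000) = 4729/17400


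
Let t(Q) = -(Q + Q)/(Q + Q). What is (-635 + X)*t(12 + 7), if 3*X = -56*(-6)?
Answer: 523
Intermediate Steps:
X = 112 (X = (-56*(-6))/3 = (-7*(-48))/3 = (⅓)*336 = 112)
t(Q) = -1 (t(Q) = -2*Q/(2*Q) = -2*Q*1/(2*Q) = -1*1 = -1)
(-635 + X)*t(12 + 7) = (-635 + 112)*(-1) = -523*(-1) = 523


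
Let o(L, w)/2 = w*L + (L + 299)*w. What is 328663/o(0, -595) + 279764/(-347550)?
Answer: -436264601/252370950 ≈ -1.7287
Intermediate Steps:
o(L, w) = 2*L*w + 2*w*(299 + L) (o(L, w) = 2*(w*L + (L + 299)*w) = 2*(L*w + (299 + L)*w) = 2*(L*w + w*(299 + L)) = 2*L*w + 2*w*(299 + L))
328663/o(0, -595) + 279764/(-347550) = 328663/((2*(-595)*(299 + 2*0))) + 279764/(-347550) = 328663/((2*(-595)*(299 + 0))) + 279764*(-1/347550) = 328663/((2*(-595)*299)) - 139882/173775 = 328663/(-355810) - 139882/173775 = 328663*(-1/355810) - 139882/173775 = -328663/355810 - 139882/173775 = -436264601/252370950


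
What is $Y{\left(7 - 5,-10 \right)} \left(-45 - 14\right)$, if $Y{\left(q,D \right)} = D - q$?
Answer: $708$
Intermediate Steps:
$Y{\left(7 - 5,-10 \right)} \left(-45 - 14\right) = \left(-10 - \left(7 - 5\right)\right) \left(-45 - 14\right) = \left(-10 - 2\right) \left(-59\right) = \left(-12\right) \left(-59\right) = 708$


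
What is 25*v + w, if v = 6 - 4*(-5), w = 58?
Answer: 708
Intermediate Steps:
v = 26 (v = 6 + 20 = 26)
25*v + w = 25*26 + 58 = 650 + 58 = 708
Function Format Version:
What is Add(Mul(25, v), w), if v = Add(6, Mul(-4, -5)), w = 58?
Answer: 708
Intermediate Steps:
v = 26 (v = Add(6, 20) = 26)
Add(Mul(25, v), w) = Add(Mul(25, 26), 58) = Add(650, 58) = 708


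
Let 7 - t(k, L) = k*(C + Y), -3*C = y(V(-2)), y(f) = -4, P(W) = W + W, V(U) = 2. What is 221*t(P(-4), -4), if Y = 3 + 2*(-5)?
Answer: -25415/3 ≈ -8471.7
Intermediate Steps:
P(W) = 2*W
Y = -7 (Y = 3 - 10 = -7)
C = 4/3 (C = -1/3*(-4) = 4/3 ≈ 1.3333)
t(k, L) = 7 + 17*k/3 (t(k, L) = 7 - k*(4/3 - 7) = 7 - k*(-17)/3 = 7 - (-17)*k/3 = 7 + 17*k/3)
221*t(P(-4), -4) = 221*(7 + 17*(2*(-4))/3) = 221*(7 + (17/3)*(-8)) = 221*(7 - 136/3) = 221*(-115/3) = -25415/3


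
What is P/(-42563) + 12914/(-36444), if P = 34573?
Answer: -904818497/775582986 ≈ -1.1666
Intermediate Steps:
P/(-42563) + 12914/(-36444) = 34573/(-42563) + 12914/(-36444) = 34573*(-1/42563) + 12914*(-1/36444) = -34573/42563 - 6457/18222 = -904818497/775582986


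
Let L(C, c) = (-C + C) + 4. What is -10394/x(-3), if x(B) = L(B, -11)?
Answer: -5197/2 ≈ -2598.5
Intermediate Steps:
L(C, c) = 4 (L(C, c) = 0 + 4 = 4)
x(B) = 4
-10394/x(-3) = -10394/4 = -10394*¼ = -5197/2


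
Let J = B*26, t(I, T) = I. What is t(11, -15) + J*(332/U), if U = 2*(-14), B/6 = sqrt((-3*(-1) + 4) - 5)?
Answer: 11 - 12948*sqrt(2)/7 ≈ -2604.9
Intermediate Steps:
B = 6*sqrt(2) (B = 6*sqrt((-3*(-1) + 4) - 5) = 6*sqrt((3 + 4) - 5) = 6*sqrt(7 - 5) = 6*sqrt(2) ≈ 8.4853)
U = -28
J = 156*sqrt(2) (J = (6*sqrt(2))*26 = 156*sqrt(2) ≈ 220.62)
t(11, -15) + J*(332/U) = 11 + (156*sqrt(2))*(332/(-28)) = 11 + (156*sqrt(2))*(332*(-1/28)) = 11 + (156*sqrt(2))*(-83/7) = 11 - 12948*sqrt(2)/7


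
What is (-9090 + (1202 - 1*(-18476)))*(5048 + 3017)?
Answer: 85392220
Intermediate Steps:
(-9090 + (1202 - 1*(-18476)))*(5048 + 3017) = (-9090 + (1202 + 18476))*8065 = (-9090 + 19678)*8065 = 10588*8065 = 85392220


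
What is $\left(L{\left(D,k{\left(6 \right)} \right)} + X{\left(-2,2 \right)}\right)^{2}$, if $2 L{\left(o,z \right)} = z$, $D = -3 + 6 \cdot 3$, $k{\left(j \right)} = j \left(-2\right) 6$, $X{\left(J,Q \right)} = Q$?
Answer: $1156$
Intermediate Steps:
$k{\left(j \right)} = - 12 j$ ($k{\left(j \right)} = - 2 j 6 = - 12 j$)
$D = 15$ ($D = -3 + 18 = 15$)
$L{\left(o,z \right)} = \frac{z}{2}$
$\left(L{\left(D,k{\left(6 \right)} \right)} + X{\left(-2,2 \right)}\right)^{2} = \left(\frac{\left(-12\right) 6}{2} + 2\right)^{2} = \left(\frac{1}{2} \left(-72\right) + 2\right)^{2} = \left(-36 + 2\right)^{2} = \left(-34\right)^{2} = 1156$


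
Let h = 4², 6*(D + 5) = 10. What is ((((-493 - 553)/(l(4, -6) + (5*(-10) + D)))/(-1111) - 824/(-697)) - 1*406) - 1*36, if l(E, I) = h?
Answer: -19116959593/43364552 ≈ -440.84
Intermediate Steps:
D = -10/3 (D = -5 + (⅙)*10 = -5 + 5/3 = -10/3 ≈ -3.3333)
h = 16
l(E, I) = 16
((((-493 - 553)/(l(4, -6) + (5*(-10) + D)))/(-1111) - 824/(-697)) - 1*406) - 1*36 = ((((-493 - 553)/(16 + (5*(-10) - 10/3)))/(-1111) - 824/(-697)) - 1*406) - 1*36 = ((-1046/(16 + (-50 - 10/3))*(-1/1111) - 824*(-1/697)) - 406) - 36 = ((-1046/(16 - 160/3)*(-1/1111) + 824/697) - 406) - 36 = ((-1046/(-112/3)*(-1/1111) + 824/697) - 406) - 36 = ((-1046*(-3/112)*(-1/1111) + 824/697) - 406) - 36 = (((1569/56)*(-1/1111) + 824/697) - 406) - 36 = ((-1569/62216 + 824/697) - 406) - 36 = (50172391/43364552 - 406) - 36 = -17555835721/43364552 - 36 = -19116959593/43364552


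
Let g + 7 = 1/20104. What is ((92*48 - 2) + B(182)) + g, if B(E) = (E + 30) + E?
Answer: 96519305/20104 ≈ 4801.0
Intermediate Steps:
g = -140727/20104 (g = -7 + 1/20104 = -140727/20104 ≈ -6.9999)
B(E) = 30 + 2*E (B(E) = (30 + E) + E = 30 + 2*E)
((92*48 - 2) + B(182)) + g = ((92*48 - 2) + (30 + 2*182)) - 140727/20104 = ((4416 - 2) + (30 + 364)) - 140727/20104 = (4414 + 394) - 140727/20104 = 4808 - 140727/20104 = 96519305/20104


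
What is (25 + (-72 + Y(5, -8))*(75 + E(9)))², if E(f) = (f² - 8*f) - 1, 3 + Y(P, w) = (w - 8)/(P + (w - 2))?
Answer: 880427584/25 ≈ 3.5217e+7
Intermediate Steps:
Y(P, w) = -3 + (-8 + w)/(-2 + P + w) (Y(P, w) = -3 + (w - 8)/(P + (w - 2)) = -3 + (-8 + w)/(P + (-2 + w)) = -3 + (-8 + w)/(-2 + P + w))
E(f) = -1 + f² - 8*f
(25 + (-72 + Y(5, -8))*(75 + E(9)))² = (25 + (-72 + (-2 - 3*5 - 2*(-8))/(-2 + 5 - 8))*(75 + (-1 + 9² - 8*9)))² = (25 + (-72 + (-2 - 15 + 16)/(-5))*(75 + (-1 + 81 - 72)))² = (25 + (-72 - ⅕*(-1))*(75 + 8))² = (25 + (-72 + ⅕)*83)² = (25 - 359/5*83)² = (25 - 29797/5)² = (-29672/5)² = 880427584/25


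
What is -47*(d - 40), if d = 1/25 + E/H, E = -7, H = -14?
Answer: 92731/50 ≈ 1854.6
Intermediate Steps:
d = 27/50 (d = 1/25 - 7/(-14) = 1*(1/25) - 7*(-1/14) = 1/25 + 1/2 = 27/50 ≈ 0.54000)
-47*(d - 40) = -47*(27/50 - 40) = -47*(-1973/50) = 92731/50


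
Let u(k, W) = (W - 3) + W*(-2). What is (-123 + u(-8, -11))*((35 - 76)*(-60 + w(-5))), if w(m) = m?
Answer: -306475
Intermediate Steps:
u(k, W) = -3 - W (u(k, W) = (-3 + W) - 2*W = -3 - W)
(-123 + u(-8, -11))*((35 - 76)*(-60 + w(-5))) = (-123 + (-3 - 1*(-11)))*((35 - 76)*(-60 - 5)) = (-123 + (-3 + 11))*(-41*(-65)) = (-123 + 8)*2665 = -115*2665 = -306475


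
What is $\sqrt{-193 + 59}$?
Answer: $i \sqrt{134} \approx 11.576 i$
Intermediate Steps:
$\sqrt{-193 + 59} = \sqrt{-134} = i \sqrt{134}$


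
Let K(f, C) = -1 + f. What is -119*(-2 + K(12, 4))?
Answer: -1071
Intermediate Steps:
-119*(-2 + K(12, 4)) = -119*(-2 + (-1 + 12)) = -119*(-2 + 11) = -119*9 = -1071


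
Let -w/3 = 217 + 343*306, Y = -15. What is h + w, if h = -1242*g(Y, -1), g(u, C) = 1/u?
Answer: -1577211/5 ≈ -3.1544e+5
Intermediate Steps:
w = -315525 (w = -3*(217 + 343*306) = -3*(217 + 104958) = -3*105175 = -315525)
h = 414/5 (h = -1242/(-15) = -1242*(-1/15) = 414/5 ≈ 82.800)
h + w = 414/5 - 315525 = -1577211/5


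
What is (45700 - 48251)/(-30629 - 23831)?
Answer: 2551/54460 ≈ 0.046842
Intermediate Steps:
(45700 - 48251)/(-30629 - 23831) = -2551/(-54460) = -2551*(-1/54460) = 2551/54460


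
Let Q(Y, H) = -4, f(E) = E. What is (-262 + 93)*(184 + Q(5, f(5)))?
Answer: -30420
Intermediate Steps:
(-262 + 93)*(184 + Q(5, f(5))) = (-262 + 93)*(184 - 4) = -169*180 = -30420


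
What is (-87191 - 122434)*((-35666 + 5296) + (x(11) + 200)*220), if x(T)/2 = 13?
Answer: -4056243750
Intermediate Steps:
x(T) = 26 (x(T) = 2*13 = 26)
(-87191 - 122434)*((-35666 + 5296) + (x(11) + 200)*220) = (-87191 - 122434)*((-35666 + 5296) + (26 + 200)*220) = -209625*(-30370 + 226*220) = -209625*(-30370 + 49720) = -209625*19350 = -4056243750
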